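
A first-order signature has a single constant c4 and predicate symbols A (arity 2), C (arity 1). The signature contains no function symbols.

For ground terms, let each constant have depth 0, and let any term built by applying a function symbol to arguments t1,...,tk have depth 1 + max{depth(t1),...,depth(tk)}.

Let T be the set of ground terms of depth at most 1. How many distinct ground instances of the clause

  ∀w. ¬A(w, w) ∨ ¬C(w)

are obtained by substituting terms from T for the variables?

1

Ground terms of depth ≤ 1:
  With no function symbols every ground term is a constant, so there is exactly 1 ground term at every depth bound.
  N_0 = 1
  N_1 = 1
  Explicitly: c4.
So there is exactly 1 ground term available for substitution.
There is 1 variable to instantiate (w),  occurring in at least one literal, so different choices give different ground instances.
Number of ground instances = 1.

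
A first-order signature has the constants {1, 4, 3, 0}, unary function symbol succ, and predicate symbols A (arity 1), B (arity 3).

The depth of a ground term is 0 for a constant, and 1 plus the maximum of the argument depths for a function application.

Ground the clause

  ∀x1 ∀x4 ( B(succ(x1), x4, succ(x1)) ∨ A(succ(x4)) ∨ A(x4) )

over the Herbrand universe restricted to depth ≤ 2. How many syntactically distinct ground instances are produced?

144

Ground terms of depth ≤ 2:
  Let N_k = |{terms of depth ≤ k}|. Then N_0 = 4 and N_k = 4 + N_{k-1} for k ≥ 1 (one summand per function symbol, arity giving the exponent).
  N_0 = 4
  N_1 = 4 + 4 = 8
  N_2 = 4 + 8 = 12
  Explicitly: 1, 4, 3, 0, succ(1), succ(4), succ(3), succ(0), succ(succ(1)), succ(succ(4)), succ(succ(3)), succ(succ(0)).
So there are 12 ground terms available for substitution.
There are 2 variables to instantiate (x1, x4), each occurring in at least one literal, so different choices give different ground instances.
Number of ground instances = 12^2 = 144.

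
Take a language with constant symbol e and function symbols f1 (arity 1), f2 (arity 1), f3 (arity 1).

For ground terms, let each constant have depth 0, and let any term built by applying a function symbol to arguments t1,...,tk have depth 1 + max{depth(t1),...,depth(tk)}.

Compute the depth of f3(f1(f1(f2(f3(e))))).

depth(f3(e)) = 1 + depth(e) = 1 + 0 = 1
depth(f2(f3(e))) = 1 + depth(f3(e)) = 1 + 1 = 2
depth(f1(f2(f3(e)))) = 1 + depth(f2(f3(e))) = 1 + 2 = 3
depth(f1(f1(f2(f3(e))))) = 1 + depth(f1(f2(f3(e)))) = 1 + 3 = 4
depth(f3(f1(f1(f2(f3(e)))))) = 1 + depth(f1(f1(f2(f3(e))))) = 1 + 4 = 5

5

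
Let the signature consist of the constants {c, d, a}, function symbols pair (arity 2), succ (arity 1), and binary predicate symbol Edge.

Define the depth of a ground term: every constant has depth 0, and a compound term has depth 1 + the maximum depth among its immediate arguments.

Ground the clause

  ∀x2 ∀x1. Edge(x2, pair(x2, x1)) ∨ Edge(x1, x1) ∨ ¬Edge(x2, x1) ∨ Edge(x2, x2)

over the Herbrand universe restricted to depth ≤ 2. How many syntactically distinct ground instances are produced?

Ground terms of depth ≤ 2:
  Write N_k for the number of ground terms of depth ≤ k. A term of depth ≤ k is either a constant or a function symbol applied to arguments of depth ≤ k−1, so N_k = 3 + N_{k-1}^2 + N_{k-1}.
  N_0 = 3
  N_1 = 3 + 3^2 + 3 = 15
  N_2 = 3 + 15^2 + 15 = 243
So there are 243 ground terms available for substitution.
The clause has 2 distinct variables (x2, x1), each appearing in the body. In the free term algebra distinct substitutions yield syntactically distinct ground instances.
Number of ground instances = 243^2 = 59049.

59049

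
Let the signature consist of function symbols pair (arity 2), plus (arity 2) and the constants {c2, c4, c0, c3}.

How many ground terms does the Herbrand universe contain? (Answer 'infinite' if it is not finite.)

infinite

The signature has at least one function symbol (pair, arity 2) and at least one constant (c2).
Iterating pair gives infinitely many distinct ground terms: c2, pair(c2, c2), pair(pair(c2, c2), pair(c2, c2)), ...
So the Herbrand universe is infinite.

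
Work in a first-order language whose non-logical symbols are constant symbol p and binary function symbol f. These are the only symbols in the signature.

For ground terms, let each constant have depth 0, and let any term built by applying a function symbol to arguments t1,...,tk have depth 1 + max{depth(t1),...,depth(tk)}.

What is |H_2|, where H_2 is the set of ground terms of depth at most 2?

Write N_k for the number of ground terms of depth ≤ k. A term of depth ≤ k is either a constant or a function symbol applied to arguments of depth ≤ k−1, so N_k = 1 + N_{k-1}^2.
N_0 = 1
N_1 = 1 + 1^2 = 2
N_2 = 1 + 2^2 = 5
Explicitly: p, f(p, p), f(p, f(p, p)), f(f(p, p), p), f(f(p, p), f(p, p)).

5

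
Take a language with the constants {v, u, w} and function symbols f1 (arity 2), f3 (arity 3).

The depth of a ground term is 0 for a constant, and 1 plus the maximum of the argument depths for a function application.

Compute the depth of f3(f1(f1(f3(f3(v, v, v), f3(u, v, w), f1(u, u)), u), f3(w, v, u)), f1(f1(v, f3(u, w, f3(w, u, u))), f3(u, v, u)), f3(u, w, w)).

5

depth(f3(v, v, v)) = 1 + max(0, 0, 0) = 1
depth(f3(u, v, w)) = 1 + max(0, 0, 0) = 1
depth(f1(u, u)) = 1 + max(0, 0) = 1
depth(f3(f3(v, v, v), f3(u, v, w), f1(u, u))) = 1 + max(1, 1, 1) = 2
depth(f1(f3(f3(v, v, v), f3(u, v, w), f1(u, u)), u)) = 1 + max(2, 0) = 3
depth(f3(w, v, u)) = 1 + max(0, 0, 0) = 1
depth(f1(f1(f3(f3(v, v, v), f3(u, v, w), f1(u, u)), u), f3(w, v, u))) = 1 + max(3, 1) = 4
depth(f3(w, u, u)) = 1 + max(0, 0, 0) = 1
depth(f3(u, w, f3(w, u, u))) = 1 + max(0, 0, 1) = 2
depth(f1(v, f3(u, w, f3(w, u, u)))) = 1 + max(0, 2) = 3
depth(f3(u, v, u)) = 1 + max(0, 0, 0) = 1
depth(f1(f1(v, f3(u, w, f3(w, u, u))), f3(u, v, u))) = 1 + max(3, 1) = 4
depth(f3(u, w, w)) = 1 + max(0, 0, 0) = 1
depth(f3(f1(f1(f3(f3(v, v, v), f3(u, v, w), f1(u, u)), u), f3(w, v, u)), f1(f1(v, f3(u, w, f3(w, u, u))), f3(u, v, u)), f3(u, w, w))) = 1 + max(4, 4, 1) = 5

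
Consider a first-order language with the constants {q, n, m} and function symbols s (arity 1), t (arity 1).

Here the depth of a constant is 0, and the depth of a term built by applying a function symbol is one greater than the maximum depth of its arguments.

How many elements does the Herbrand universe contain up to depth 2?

Count level by level. With function symbols s/1, t/1, the terms of depth ≤ k are the 3 constants together with each function applied to depth-≤(k−1) tuples, so N_k = 3 + N_{k-1} + N_{k-1}.
N_0 = 3
N_1 = 3 + 3 + 3 = 9
N_2 = 3 + 9 + 9 = 21

21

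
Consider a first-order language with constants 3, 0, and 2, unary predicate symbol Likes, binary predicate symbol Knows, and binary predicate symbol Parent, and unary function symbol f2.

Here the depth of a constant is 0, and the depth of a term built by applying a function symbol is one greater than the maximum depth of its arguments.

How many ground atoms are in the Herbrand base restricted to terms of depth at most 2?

171

First count ground terms of depth ≤ 2.
Let N_k count ground terms of depth at most k. Each non-constant term of depth ≤ k is some function symbol applied to depth-≤(k−1) arguments, giving N_k = 3 + N_{k-1}.
N_0 = 3
N_1 = 3 + 3 = 6
N_2 = 3 + 6 = 9
So |H| = 9.
A ground atom is a predicate applied to a tuple of terms from H, so the count is the sum over predicates of |H|^arity:
  Likes: 9;  Knows: 9^2 = 81;  Parent: 9^2 = 81
Total ground atoms: 9 + 81 + 81 = 171.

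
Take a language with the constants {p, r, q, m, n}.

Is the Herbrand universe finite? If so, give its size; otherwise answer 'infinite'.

There are no function symbols, so every ground term is one of the 5 constants.
The Herbrand universe is {p, r, q, m, n}, which is finite with 5 elements.

5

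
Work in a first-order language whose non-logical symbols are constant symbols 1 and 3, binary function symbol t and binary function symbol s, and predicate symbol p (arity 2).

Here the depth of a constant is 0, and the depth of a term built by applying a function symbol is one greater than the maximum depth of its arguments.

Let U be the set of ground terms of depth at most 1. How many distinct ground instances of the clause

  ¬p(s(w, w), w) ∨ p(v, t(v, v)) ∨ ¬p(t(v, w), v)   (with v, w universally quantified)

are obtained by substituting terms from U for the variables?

Ground terms of depth ≤ 1:
  Let N_k = |{terms of depth ≤ k}|. Then N_0 = 2 and N_k = 2 + N_{k-1}^2 + N_{k-1}^2 for k ≥ 1 (one summand per function symbol, arity giving the exponent).
  N_0 = 2
  N_1 = 2 + 2^2 + 2^2 = 10
  Explicitly: 1, 3, t(1, 1), t(1, 3), t(3, 1), t(3, 3), s(1, 1), s(1, 3), s(3, 1), s(3, 3).
So there are 10 ground terms available for substitution.
There are 2 variables to instantiate (v, w), each occurring in at least one literal, so different choices give different ground instances.
Number of ground instances = 10^2 = 100.

100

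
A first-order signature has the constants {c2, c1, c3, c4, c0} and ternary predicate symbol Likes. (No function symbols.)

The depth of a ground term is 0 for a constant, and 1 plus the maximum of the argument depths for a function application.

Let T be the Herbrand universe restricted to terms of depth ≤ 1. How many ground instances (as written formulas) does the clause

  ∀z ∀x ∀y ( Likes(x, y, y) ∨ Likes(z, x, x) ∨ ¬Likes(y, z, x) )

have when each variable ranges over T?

125

Ground terms of depth ≤ 1:
  With no function symbols every ground term is a constant, so there are exactly 5 ground terms at every depth bound.
  N_0 = 5
  N_1 = 5
  Explicitly: c2, c1, c3, c4, c0.
So there are 5 ground terms available for substitution.
There are 3 variables to instantiate (z, x, y), each occurring in at least one literal, so different choices give different ground instances.
Number of ground instances = 5^3 = 125.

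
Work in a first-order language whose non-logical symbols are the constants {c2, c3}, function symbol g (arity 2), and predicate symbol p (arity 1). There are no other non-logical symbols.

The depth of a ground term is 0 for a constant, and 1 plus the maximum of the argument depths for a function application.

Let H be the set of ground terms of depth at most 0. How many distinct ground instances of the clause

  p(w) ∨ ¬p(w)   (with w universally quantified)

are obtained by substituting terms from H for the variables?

2

Ground terms of depth ≤ 0:
  If N_k denotes the number of depth-≤k ground terms, the 2 constants give N_0 = 2, and each function symbol of arity r contributes N_{k-1}^r new terms at level k: N_k = 2 + N_{k-1}^2.
  N_0 = 2
  Explicitly: c2, c3.
So there are 2 ground terms available for substitution.
The clause has 1 distinct variable (w), which appears in the body. In the free term algebra distinct substitutions yield syntactically distinct ground instances.
Number of ground instances = 2.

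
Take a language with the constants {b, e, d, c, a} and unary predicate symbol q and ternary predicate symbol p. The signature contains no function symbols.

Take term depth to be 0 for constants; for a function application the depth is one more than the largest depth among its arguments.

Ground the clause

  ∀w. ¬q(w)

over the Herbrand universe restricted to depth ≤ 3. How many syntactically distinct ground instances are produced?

Ground terms of depth ≤ 3:
  With no function symbols every ground term is a constant, so there are exactly 5 ground terms at every depth bound.
  N_0 = 5
  N_1 = 5
  N_2 = 5
  N_3 = 5
So there are 5 ground terms available for substitution.
The body mentions the single quantified variable w; since ground terms form a free algebra, no two substitutions collapse to the same formula.
Number of ground instances = 5.

5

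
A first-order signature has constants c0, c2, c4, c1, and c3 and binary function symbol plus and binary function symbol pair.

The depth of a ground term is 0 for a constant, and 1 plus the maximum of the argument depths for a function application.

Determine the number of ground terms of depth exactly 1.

Let N_k = |{terms of depth ≤ k}|. Then N_0 = 5 and N_k = 5 + N_{k-1}^2 + N_{k-1}^2 for k ≥ 1 (one summand per function symbol, arity giving the exponent).
N_0 = 5
N_1 = 5 + 5^2 + 5^2 = 55
Terms of depth exactly 1: N_1 − N_0 = 55 − 5 = 50.

50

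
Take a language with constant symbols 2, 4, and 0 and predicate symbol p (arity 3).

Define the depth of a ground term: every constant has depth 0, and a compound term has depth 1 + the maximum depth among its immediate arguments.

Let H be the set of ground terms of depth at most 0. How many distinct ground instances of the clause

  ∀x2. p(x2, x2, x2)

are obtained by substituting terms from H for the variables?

Ground terms of depth ≤ 0:
  With no function symbols every ground term is a constant, so there are exactly 3 ground terms at every depth bound.
  N_0 = 3
  Explicitly: 2, 4, 0.
So there are 3 ground terms available for substitution.
The body mentions the single quantified variable x2; since ground terms form a free algebra, no two substitutions collapse to the same formula.
Number of ground instances = 3.

3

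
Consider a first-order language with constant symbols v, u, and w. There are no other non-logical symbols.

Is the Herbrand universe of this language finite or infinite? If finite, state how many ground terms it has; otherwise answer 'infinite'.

3

There are no function symbols, so every ground term is one of the 3 constants.
The Herbrand universe is {v, u, w}, which is finite with 3 elements.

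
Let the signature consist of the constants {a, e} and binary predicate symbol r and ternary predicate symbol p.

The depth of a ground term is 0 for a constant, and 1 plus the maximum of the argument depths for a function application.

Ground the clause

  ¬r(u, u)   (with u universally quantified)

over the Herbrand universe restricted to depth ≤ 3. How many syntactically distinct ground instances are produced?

2

Ground terms of depth ≤ 3:
  With no function symbols every ground term is a constant, so there are exactly 2 ground terms at every depth bound.
  N_0 = 2
  N_1 = 2
  N_2 = 2
  N_3 = 2
So there are 2 ground terms available for substitution.
The clause has 1 distinct variable (u), which appears in the body. In the free term algebra distinct substitutions yield syntactically distinct ground instances.
Number of ground instances = 2.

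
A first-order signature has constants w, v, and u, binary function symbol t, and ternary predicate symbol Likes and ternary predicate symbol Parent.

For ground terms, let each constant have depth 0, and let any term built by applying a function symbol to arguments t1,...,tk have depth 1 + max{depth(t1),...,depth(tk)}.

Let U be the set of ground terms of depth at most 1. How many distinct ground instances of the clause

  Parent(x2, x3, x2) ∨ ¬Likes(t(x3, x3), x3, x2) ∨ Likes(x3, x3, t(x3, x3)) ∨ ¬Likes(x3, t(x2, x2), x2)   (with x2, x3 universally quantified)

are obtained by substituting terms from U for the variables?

Ground terms of depth ≤ 1:
  Count level by level. With function symbols t/2, the terms of depth ≤ k are the 3 constants together with each function applied to depth-≤(k−1) tuples, so N_k = 3 + N_{k-1}^2.
  N_0 = 3
  N_1 = 3 + 3^2 = 12
  Explicitly: w, v, u, t(w, w), t(w, v), t(w, u), t(v, w), t(v, v), t(v, u), t(u, w), t(u, v), t(u, u).
So there are 12 ground terms available for substitution.
The clause has 2 distinct variables (x2, x3), each appearing in the body. In the free term algebra distinct substitutions yield syntactically distinct ground instances.
Number of ground instances = 12^2 = 144.

144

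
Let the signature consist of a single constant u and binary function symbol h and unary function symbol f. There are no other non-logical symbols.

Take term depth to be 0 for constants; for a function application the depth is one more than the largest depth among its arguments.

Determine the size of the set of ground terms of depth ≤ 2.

13

Let N_k count ground terms of depth at most k. Each non-constant term of depth ≤ k is some function symbol applied to depth-≤(k−1) arguments, giving N_k = 1 + N_{k-1}^2 + N_{k-1}.
N_0 = 1
N_1 = 1 + 1^2 + 1 = 3
N_2 = 1 + 3^2 + 3 = 13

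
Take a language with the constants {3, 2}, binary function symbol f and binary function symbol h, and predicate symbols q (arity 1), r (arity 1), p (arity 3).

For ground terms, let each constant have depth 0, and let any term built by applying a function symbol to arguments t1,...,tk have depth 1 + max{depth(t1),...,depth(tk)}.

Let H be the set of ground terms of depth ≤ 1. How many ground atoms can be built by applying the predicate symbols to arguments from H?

1020

First count ground terms of depth ≤ 1.
Let N_k count ground terms of depth at most k. Each non-constant term of depth ≤ k is some function symbol applied to depth-≤(k−1) arguments, giving N_k = 2 + N_{k-1}^2 + N_{k-1}^2.
N_0 = 2
N_1 = 2 + 2^2 + 2^2 = 10
So |H| = 10.
A ground atom is a predicate applied to a tuple of terms from H, so the count is the sum over predicates of |H|^arity:
  q: 10;  r: 10;  p: 10^3 = 1000
Total ground atoms: 10 + 10 + 1000 = 1020.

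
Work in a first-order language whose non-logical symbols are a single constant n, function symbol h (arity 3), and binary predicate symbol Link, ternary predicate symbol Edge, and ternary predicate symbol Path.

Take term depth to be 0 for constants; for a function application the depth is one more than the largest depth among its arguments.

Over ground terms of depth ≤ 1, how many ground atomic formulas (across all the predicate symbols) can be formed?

20

First count ground terms of depth ≤ 1.
Count level by level. With function symbols h/3, the terms of depth ≤ k are the 1 constant together with each function applied to depth-≤(k−1) tuples, so N_k = 1 + N_{k-1}^3.
N_0 = 1
N_1 = 1 + 1^3 = 2
So |H| = 2.
Each predicate of arity r yields |H|^r ground atoms (one per choice of an r-tuple from H):
  Link: 2^2 = 4;  Edge: 2^3 = 8;  Path: 2^3 = 8
Total ground atoms: 4 + 8 + 8 = 20.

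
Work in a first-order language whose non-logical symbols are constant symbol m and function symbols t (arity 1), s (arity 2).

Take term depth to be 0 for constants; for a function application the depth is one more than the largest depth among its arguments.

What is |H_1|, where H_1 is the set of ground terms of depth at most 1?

3

Count level by level. With function symbols t/1, s/2, the terms of depth ≤ k are the 1 constant together with each function applied to depth-≤(k−1) tuples, so N_k = 1 + N_{k-1} + N_{k-1}^2.
N_0 = 1
N_1 = 1 + 1 + 1^2 = 3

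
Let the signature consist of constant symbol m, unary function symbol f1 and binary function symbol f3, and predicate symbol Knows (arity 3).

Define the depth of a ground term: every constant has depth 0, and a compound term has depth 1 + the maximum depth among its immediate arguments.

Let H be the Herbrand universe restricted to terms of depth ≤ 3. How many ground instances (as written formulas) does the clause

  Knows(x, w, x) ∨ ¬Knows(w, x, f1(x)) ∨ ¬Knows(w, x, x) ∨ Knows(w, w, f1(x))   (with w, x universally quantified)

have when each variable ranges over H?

33489

Ground terms of depth ≤ 3:
  If N_k denotes the number of depth-≤k ground terms, the 1 constant gives N_0 = 1, and each function symbol of arity r contributes N_{k-1}^r new terms at level k: N_k = 1 + N_{k-1} + N_{k-1}^2.
  N_0 = 1
  N_1 = 1 + 1 + 1^2 = 3
  N_2 = 1 + 3 + 3^2 = 13
  N_3 = 1 + 13 + 13^2 = 183
So there are 183 ground terms available for substitution.
Each of w, x ranges independently over the available ground terms, and distinct assignments produce distinct instances.
Number of ground instances = 183^2 = 33489.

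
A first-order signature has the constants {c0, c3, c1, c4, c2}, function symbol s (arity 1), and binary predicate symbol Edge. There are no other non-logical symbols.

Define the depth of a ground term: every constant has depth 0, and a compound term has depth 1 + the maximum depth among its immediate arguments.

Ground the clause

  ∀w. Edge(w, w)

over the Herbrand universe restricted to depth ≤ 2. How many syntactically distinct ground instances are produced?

15

Ground terms of depth ≤ 2:
  Let N_k count ground terms of depth at most k. Each non-constant term of depth ≤ k is some function symbol applied to depth-≤(k−1) arguments, giving N_k = 5 + N_{k-1}.
  N_0 = 5
  N_1 = 5 + 5 = 10
  N_2 = 5 + 10 = 15
So there are 15 ground terms available for substitution.
There is 1 variable to instantiate (w),  occurring in at least one literal, so different choices give different ground instances.
Number of ground instances = 15.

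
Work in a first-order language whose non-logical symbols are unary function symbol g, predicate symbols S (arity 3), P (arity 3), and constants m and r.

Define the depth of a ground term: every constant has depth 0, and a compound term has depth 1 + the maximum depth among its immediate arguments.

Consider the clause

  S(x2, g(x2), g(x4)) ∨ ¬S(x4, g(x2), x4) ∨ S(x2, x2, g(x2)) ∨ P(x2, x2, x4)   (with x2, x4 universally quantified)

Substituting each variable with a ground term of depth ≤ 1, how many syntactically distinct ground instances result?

Ground terms of depth ≤ 1:
  If N_k denotes the number of depth-≤k ground terms, the 2 constants give N_0 = 2, and each function symbol of arity r contributes N_{k-1}^r new terms at level k: N_k = 2 + N_{k-1}.
  N_0 = 2
  N_1 = 2 + 2 = 4
  Explicitly: m, r, g(m), g(r).
So there are 4 ground terms available for substitution.
There are 2 variables to instantiate (x2, x4), each occurring in at least one literal, so different choices give different ground instances.
Number of ground instances = 4^2 = 16.

16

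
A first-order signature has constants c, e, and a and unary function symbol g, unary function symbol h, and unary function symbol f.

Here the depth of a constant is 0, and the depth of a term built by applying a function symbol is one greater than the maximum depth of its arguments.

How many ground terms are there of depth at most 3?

Let N_k count ground terms of depth at most k. Each non-constant term of depth ≤ k is some function symbol applied to depth-≤(k−1) arguments, giving N_k = 3 + N_{k-1} + N_{k-1} + N_{k-1}.
N_0 = 3
N_1 = 3 + 3 + 3 + 3 = 12
N_2 = 3 + 12 + 12 + 12 = 39
N_3 = 3 + 39 + 39 + 39 = 120

120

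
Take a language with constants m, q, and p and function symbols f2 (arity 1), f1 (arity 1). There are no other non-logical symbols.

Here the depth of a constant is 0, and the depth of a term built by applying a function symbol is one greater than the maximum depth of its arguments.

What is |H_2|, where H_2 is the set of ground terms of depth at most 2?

Let N_k = |{terms of depth ≤ k}|. Then N_0 = 3 and N_k = 3 + N_{k-1} + N_{k-1} for k ≥ 1 (one summand per function symbol, arity giving the exponent).
N_0 = 3
N_1 = 3 + 3 + 3 = 9
N_2 = 3 + 9 + 9 = 21

21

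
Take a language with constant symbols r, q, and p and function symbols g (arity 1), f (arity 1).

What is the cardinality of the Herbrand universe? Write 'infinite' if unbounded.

infinite

The signature has at least one function symbol (g, arity 1) and at least one constant (r).
Iterating g gives infinitely many distinct ground terms: r, g(r), g(g(r)), ...
So the Herbrand universe is infinite.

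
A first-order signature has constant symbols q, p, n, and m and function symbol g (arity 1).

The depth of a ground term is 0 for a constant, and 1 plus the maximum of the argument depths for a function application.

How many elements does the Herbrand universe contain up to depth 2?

Let N_k count ground terms of depth at most k. Each non-constant term of depth ≤ k is some function symbol applied to depth-≤(k−1) arguments, giving N_k = 4 + N_{k-1}.
N_0 = 4
N_1 = 4 + 4 = 8
N_2 = 4 + 8 = 12
Explicitly: q, p, n, m, g(q), g(p), g(n), g(m), g(g(q)), g(g(p)), g(g(n)), g(g(m)).

12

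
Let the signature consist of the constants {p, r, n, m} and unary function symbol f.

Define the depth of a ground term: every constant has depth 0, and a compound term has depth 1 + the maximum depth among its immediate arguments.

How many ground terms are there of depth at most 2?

Let N_k = |{terms of depth ≤ k}|. Then N_0 = 4 and N_k = 4 + N_{k-1} for k ≥ 1 (one summand per function symbol, arity giving the exponent).
N_0 = 4
N_1 = 4 + 4 = 8
N_2 = 4 + 8 = 12

12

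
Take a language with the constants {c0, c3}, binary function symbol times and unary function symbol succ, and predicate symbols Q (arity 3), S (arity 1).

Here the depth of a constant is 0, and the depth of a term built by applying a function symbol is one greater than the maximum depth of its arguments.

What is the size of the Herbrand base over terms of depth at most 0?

First count ground terms of depth ≤ 0.
Write N_k for the number of ground terms of depth ≤ k. A term of depth ≤ k is either a constant or a function symbol applied to arguments of depth ≤ k−1, so N_k = 2 + N_{k-1}^2 + N_{k-1}.
N_0 = 2
Explicitly: c0, c3.
So |H| = 2.
A ground atom is a predicate applied to a tuple of terms from H, so the count is the sum over predicates of |H|^arity:
  Q: 2^3 = 8;  S: 2
Total ground atoms: 8 + 2 = 10.

10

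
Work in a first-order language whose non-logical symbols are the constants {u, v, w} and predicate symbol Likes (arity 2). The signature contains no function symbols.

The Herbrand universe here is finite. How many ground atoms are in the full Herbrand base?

9

With no function symbols, the Herbrand universe is just the 3 constants.
Ground atoms per predicate: Likes: 3^2 = 9.
Herbrand base size = 9 = 9.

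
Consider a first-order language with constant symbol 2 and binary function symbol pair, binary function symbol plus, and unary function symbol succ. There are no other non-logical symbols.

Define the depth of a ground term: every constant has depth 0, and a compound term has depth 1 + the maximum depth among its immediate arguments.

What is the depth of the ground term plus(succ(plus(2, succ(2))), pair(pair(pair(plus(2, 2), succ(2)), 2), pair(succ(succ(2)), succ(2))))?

depth(succ(2)) = 1 + depth(2) = 1 + 0 = 1
depth(plus(2, succ(2))) = 1 + max(0, 1) = 2
depth(succ(plus(2, succ(2)))) = 1 + depth(plus(2, succ(2))) = 1 + 2 = 3
depth(plus(2, 2)) = 1 + max(0, 0) = 1
depth(pair(plus(2, 2), succ(2))) = 1 + max(1, 1) = 2
depth(pair(pair(plus(2, 2), succ(2)), 2)) = 1 + max(2, 0) = 3
depth(succ(succ(2))) = 1 + depth(succ(2)) = 1 + 1 = 2
depth(pair(succ(succ(2)), succ(2))) = 1 + max(2, 1) = 3
depth(pair(pair(pair(plus(2, 2), succ(2)), 2), pair(succ(succ(2)), succ(2)))) = 1 + max(3, 3) = 4
depth(plus(succ(plus(2, succ(2))), pair(pair(pair(plus(2, 2), succ(2)), 2), pair(succ(succ(2)), succ(2))))) = 1 + max(3, 4) = 5

5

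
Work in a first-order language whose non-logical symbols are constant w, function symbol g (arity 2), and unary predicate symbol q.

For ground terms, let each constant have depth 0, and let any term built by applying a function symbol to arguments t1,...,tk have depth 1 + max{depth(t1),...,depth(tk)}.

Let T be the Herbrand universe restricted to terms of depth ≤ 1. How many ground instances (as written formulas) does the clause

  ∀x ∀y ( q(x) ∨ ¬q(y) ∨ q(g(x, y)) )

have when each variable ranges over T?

4

Ground terms of depth ≤ 1:
  Let N_k count ground terms of depth at most k. Each non-constant term of depth ≤ k is some function symbol applied to depth-≤(k−1) arguments, giving N_k = 1 + N_{k-1}^2.
  N_0 = 1
  N_1 = 1 + 1^2 = 2
So there are 2 ground terms available for substitution.
The body mentions every one of the 2 quantified variables; since ground terms form a free algebra, no two substitutions collapse to the same formula.
Number of ground instances = 2^2 = 4.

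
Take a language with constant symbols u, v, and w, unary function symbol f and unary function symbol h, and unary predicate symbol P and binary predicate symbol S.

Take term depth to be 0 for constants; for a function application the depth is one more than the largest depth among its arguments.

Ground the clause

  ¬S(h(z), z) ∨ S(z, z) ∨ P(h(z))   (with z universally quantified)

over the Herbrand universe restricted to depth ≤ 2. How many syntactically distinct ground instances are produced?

21

Ground terms of depth ≤ 2:
  Count level by level. With function symbols f/1, h/1, the terms of depth ≤ k are the 3 constants together with each function applied to depth-≤(k−1) tuples, so N_k = 3 + N_{k-1} + N_{k-1}.
  N_0 = 3
  N_1 = 3 + 3 + 3 = 9
  N_2 = 3 + 9 + 9 = 21
So there are 21 ground terms available for substitution.
The variable z ranges independently over the available ground terms, and distinct assignments produce distinct instances.
Number of ground instances = 21.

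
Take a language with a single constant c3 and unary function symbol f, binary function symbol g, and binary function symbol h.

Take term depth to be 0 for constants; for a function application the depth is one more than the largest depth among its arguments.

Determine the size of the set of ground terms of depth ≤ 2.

37

Write N_k for the number of ground terms of depth ≤ k. A term of depth ≤ k is either a constant or a function symbol applied to arguments of depth ≤ k−1, so N_k = 1 + N_{k-1} + N_{k-1}^2 + N_{k-1}^2.
N_0 = 1
N_1 = 1 + 1 + 1^2 + 1^2 = 4
N_2 = 1 + 4 + 4^2 + 4^2 = 37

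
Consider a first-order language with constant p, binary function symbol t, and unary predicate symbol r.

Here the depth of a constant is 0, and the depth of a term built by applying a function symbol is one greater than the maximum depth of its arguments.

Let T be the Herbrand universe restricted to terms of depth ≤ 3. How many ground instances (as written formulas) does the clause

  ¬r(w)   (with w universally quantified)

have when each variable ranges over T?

26

Ground terms of depth ≤ 3:
  Let N_k = |{terms of depth ≤ k}|. Then N_0 = 1 and N_k = 1 + N_{k-1}^2 for k ≥ 1 (one summand per function symbol, arity giving the exponent).
  N_0 = 1
  N_1 = 1 + 1^2 = 2
  N_2 = 1 + 2^2 = 5
  N_3 = 1 + 5^2 = 26
So there are 26 ground terms available for substitution.
The clause has 1 distinct variable (w), which appears in the body. In the free term algebra distinct substitutions yield syntactically distinct ground instances.
Number of ground instances = 26.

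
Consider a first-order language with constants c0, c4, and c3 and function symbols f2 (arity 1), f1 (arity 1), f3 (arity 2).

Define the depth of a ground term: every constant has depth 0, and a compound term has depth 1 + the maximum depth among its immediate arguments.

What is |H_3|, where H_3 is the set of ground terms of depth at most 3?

If N_k denotes the number of depth-≤k ground terms, the 3 constants give N_0 = 3, and each function symbol of arity r contributes N_{k-1}^r new terms at level k: N_k = 3 + N_{k-1} + N_{k-1} + N_{k-1}^2.
N_0 = 3
N_1 = 3 + 3 + 3 + 3^2 = 18
N_2 = 3 + 18 + 18 + 18^2 = 363
N_3 = 3 + 363 + 363 + 363^2 = 132498

132498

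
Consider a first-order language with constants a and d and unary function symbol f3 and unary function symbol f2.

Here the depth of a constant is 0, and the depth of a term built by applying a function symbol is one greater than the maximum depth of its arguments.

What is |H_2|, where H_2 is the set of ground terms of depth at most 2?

14

If N_k denotes the number of depth-≤k ground terms, the 2 constants give N_0 = 2, and each function symbol of arity r contributes N_{k-1}^r new terms at level k: N_k = 2 + N_{k-1} + N_{k-1}.
N_0 = 2
N_1 = 2 + 2 + 2 = 6
N_2 = 2 + 6 + 6 = 14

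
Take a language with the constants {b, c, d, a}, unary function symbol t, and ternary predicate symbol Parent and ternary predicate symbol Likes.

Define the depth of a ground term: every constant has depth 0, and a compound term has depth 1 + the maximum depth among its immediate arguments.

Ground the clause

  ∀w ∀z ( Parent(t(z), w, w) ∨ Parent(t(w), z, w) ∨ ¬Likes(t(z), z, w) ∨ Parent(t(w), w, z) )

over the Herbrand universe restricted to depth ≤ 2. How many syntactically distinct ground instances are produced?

144

Ground terms of depth ≤ 2:
  Write N_k for the number of ground terms of depth ≤ k. A term of depth ≤ k is either a constant or a function symbol applied to arguments of depth ≤ k−1, so N_k = 4 + N_{k-1}.
  N_0 = 4
  N_1 = 4 + 4 = 8
  N_2 = 4 + 8 = 12
  Explicitly: b, c, d, a, t(b), t(c), t(d), t(a), t(t(b)), t(t(c)), t(t(d)), t(t(a)).
So there are 12 ground terms available for substitution.
The clause has 2 distinct variables (w, z), each appearing in the body. In the free term algebra distinct substitutions yield syntactically distinct ground instances.
Number of ground instances = 12^2 = 144.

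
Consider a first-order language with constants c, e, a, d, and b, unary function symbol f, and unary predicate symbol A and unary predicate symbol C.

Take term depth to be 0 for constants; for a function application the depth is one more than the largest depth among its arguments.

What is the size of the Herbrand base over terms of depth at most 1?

First count ground terms of depth ≤ 1.
Count level by level. With function symbols f/1, the terms of depth ≤ k are the 5 constants together with each function applied to depth-≤(k−1) tuples, so N_k = 5 + N_{k-1}.
N_0 = 5
N_1 = 5 + 5 = 10
Explicitly: c, e, a, d, b, f(c), f(e), f(a), f(d), f(b).
So |H| = 10.
For each predicate symbol, the number of ground atoms is |H| raised to its arity; summing:
  A: 10;  C: 10
Total ground atoms: 10 + 10 = 20.

20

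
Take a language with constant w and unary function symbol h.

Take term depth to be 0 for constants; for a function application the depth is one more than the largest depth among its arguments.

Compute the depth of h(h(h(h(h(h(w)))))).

depth(h(w)) = 1 + depth(w) = 1 + 0 = 1
depth(h(h(w))) = 1 + depth(h(w)) = 1 + 1 = 2
depth(h(h(h(w)))) = 1 + depth(h(h(w))) = 1 + 2 = 3
depth(h(h(h(h(w))))) = 1 + depth(h(h(h(w)))) = 1 + 3 = 4
depth(h(h(h(h(h(w)))))) = 1 + depth(h(h(h(h(w))))) = 1 + 4 = 5
depth(h(h(h(h(h(h(w))))))) = 1 + depth(h(h(h(h(h(w)))))) = 1 + 5 = 6

6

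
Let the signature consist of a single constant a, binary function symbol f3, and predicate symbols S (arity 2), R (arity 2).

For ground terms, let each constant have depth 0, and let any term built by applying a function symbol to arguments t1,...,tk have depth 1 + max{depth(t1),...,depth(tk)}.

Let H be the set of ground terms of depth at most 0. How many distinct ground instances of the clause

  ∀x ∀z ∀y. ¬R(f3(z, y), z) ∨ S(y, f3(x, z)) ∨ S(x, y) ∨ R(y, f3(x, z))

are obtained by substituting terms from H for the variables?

Ground terms of depth ≤ 0:
  Count level by level. With function symbols f3/2, the terms of depth ≤ k are the 1 constant together with each function applied to depth-≤(k−1) tuples, so N_k = 1 + N_{k-1}^2.
  N_0 = 1
  Explicitly: a.
So there is exactly 1 ground term available for substitution.
There are 3 variables to instantiate (x, z, y), each occurring in at least one literal, so different choices give different ground instances.
Number of ground instances = 1^3 = 1.

1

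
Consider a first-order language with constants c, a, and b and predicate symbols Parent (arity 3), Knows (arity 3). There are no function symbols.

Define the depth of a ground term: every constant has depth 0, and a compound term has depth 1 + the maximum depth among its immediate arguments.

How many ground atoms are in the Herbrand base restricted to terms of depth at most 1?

First count ground terms of depth ≤ 1.
With no function symbols every ground term is a constant, so there are exactly 3 ground terms at every depth bound.
N_0 = 3
N_1 = 3
Explicitly: c, a, b.
So |H| = 3.
For each predicate symbol, the number of ground atoms is |H| raised to its arity; summing:
  Parent: 3^3 = 27;  Knows: 3^3 = 27
Total ground atoms: 27 + 27 = 54.

54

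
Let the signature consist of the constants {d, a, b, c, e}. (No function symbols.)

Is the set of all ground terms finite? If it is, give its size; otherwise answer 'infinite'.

There are no function symbols, so every ground term is one of the 5 constants.
The Herbrand universe is {d, a, b, c, e}, which is finite with 5 elements.

5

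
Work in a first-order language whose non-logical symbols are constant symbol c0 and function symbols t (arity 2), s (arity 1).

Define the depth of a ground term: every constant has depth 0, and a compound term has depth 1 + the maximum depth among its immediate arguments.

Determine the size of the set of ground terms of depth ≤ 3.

183

If N_k denotes the number of depth-≤k ground terms, the 1 constant gives N_0 = 1, and each function symbol of arity r contributes N_{k-1}^r new terms at level k: N_k = 1 + N_{k-1}^2 + N_{k-1}.
N_0 = 1
N_1 = 1 + 1^2 + 1 = 3
N_2 = 1 + 3^2 + 3 = 13
N_3 = 1 + 13^2 + 13 = 183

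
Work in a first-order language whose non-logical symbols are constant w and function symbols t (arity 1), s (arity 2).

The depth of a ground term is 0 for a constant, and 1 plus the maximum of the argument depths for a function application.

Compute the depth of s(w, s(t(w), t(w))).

depth(t(w)) = 1 + depth(w) = 1 + 0 = 1
depth(s(t(w), t(w))) = 1 + max(1, 1) = 2
depth(s(w, s(t(w), t(w)))) = 1 + max(0, 2) = 3

3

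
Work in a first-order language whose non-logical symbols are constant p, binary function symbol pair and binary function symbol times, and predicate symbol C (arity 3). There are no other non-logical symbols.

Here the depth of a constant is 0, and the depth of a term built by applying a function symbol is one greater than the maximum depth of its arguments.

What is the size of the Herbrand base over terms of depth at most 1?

First count ground terms of depth ≤ 1.
Let N_k = |{terms of depth ≤ k}|. Then N_0 = 1 and N_k = 1 + N_{k-1}^2 + N_{k-1}^2 for k ≥ 1 (one summand per function symbol, arity giving the exponent).
N_0 = 1
N_1 = 1 + 1^2 + 1^2 = 3
Explicitly: p, pair(p, p), times(p, p).
So |H| = 3.
Ground atoms are formed by filling each argument slot of a predicate with a term from H, so an r-ary predicate gives |H|^r atoms:
  C: 3^3 = 27
Total ground atoms: 27.

27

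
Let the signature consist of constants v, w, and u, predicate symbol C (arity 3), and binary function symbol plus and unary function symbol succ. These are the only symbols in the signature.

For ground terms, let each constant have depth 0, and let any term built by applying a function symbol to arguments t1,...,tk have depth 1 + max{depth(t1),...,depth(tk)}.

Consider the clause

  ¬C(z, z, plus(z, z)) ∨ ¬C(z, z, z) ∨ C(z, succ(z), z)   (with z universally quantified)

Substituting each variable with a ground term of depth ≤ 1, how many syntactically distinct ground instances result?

15

Ground terms of depth ≤ 1:
  Let N_k = |{terms of depth ≤ k}|. Then N_0 = 3 and N_k = 3 + N_{k-1}^2 + N_{k-1} for k ≥ 1 (one summand per function symbol, arity giving the exponent).
  N_0 = 3
  N_1 = 3 + 3^2 + 3 = 15
So there are 15 ground terms available for substitution.
There is 1 variable to instantiate (z),  occurring in at least one literal, so different choices give different ground instances.
Number of ground instances = 15.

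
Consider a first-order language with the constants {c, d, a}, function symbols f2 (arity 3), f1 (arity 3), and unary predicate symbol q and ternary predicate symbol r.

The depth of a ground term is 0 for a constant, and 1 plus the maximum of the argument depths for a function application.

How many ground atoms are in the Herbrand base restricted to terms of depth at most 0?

First count ground terms of depth ≤ 0.
Let N_k = |{terms of depth ≤ k}|. Then N_0 = 3 and N_k = 3 + N_{k-1}^3 + N_{k-1}^3 for k ≥ 1 (one summand per function symbol, arity giving the exponent).
N_0 = 3
So |H| = 3.
Ground atoms are formed by filling each argument slot of a predicate with a term from H, so an r-ary predicate gives |H|^r atoms:
  q: 3;  r: 3^3 = 27
Total ground atoms: 3 + 27 = 30.

30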